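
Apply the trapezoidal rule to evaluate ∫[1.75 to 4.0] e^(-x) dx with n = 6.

f(x) = e^(-x)
a = 1.75, b = 4.0, n = 6
h = (b - a)/n = 0.375000

Trapezoidal rule: (h/2)[f(x₀) + 2f(x₁) + 2f(x₂) + ... + f(xₙ)]

x_0 = 1.7500, f(x_0) = 0.173774, coefficient = 1
x_1 = 2.1250, f(x_1) = 0.119433, coefficient = 2
x_2 = 2.5000, f(x_2) = 0.082085, coefficient = 2
x_3 = 2.8750, f(x_3) = 0.056416, coefficient = 2
x_4 = 3.2500, f(x_4) = 0.038774, coefficient = 2
x_5 = 3.6250, f(x_5) = 0.026649, coefficient = 2
x_6 = 4.0000, f(x_6) = 0.018316, coefficient = 1

I ≈ (0.375000/2) × 0.838804 = 0.157276
Exact value: 0.155458
Error: 0.001818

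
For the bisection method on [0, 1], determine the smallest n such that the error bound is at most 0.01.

We need (b-a)/2^n ≤ 0.01
(1 - 0)/2^n ≤ 0.01
1/2^n ≤ 0.01
2^n ≥ 100
n ≥ log₂(100) = 6.64
n ≥ 7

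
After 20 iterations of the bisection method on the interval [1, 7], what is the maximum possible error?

Bisection error bound: |error| ≤ (b-a)/2^n
|error| ≤ (7 - 1)/2^20 = 6/2^20
|error| ≤ 0.0000057220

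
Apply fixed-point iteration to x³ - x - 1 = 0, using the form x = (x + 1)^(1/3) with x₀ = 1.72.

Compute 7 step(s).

Equation: x³ - x - 1 = 0
Fixed-point form: x = (x + 1)^(1/3)
x₀ = 1.72

x_1 = g(1.720000) = 1.395906
x_2 = g(1.395906) = 1.338104
x_3 = g(1.338104) = 1.327256
x_4 = g(1.327256) = 1.325200
x_5 = g(1.325200) = 1.324809
x_6 = g(1.324809) = 1.324735
x_7 = g(1.324735) = 1.324721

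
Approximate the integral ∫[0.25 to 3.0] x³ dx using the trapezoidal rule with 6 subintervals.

f(x) = x³
a = 0.25, b = 3.0, n = 6
h = (b - a)/n = 0.458333

Trapezoidal rule: (h/2)[f(x₀) + 2f(x₁) + 2f(x₂) + ... + f(xₙ)]

x_0 = 0.2500, f(x_0) = 0.015625, coefficient = 1
x_1 = 0.7083, f(x_1) = 0.355396, coefficient = 2
x_2 = 1.1667, f(x_2) = 1.587963, coefficient = 2
x_3 = 1.6250, f(x_3) = 4.291016, coefficient = 2
x_4 = 2.0833, f(x_4) = 9.042245, coefficient = 2
x_5 = 2.5417, f(x_5) = 16.419343, coefficient = 2
x_6 = 3.0000, f(x_6) = 27.000000, coefficient = 1

I ≈ (0.458333/2) × 90.407552 = 20.718397
Exact value: 20.249023
Error: 0.469374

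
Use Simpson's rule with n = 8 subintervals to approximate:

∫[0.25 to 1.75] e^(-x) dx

f(x) = e^(-x)
a = 0.25, b = 1.75, n = 8
h = (b - a)/n = 0.187500

Simpson's rule: (h/3)[f(x₀) + 4f(x₁) + 2f(x₂) + ... + f(xₙ)]

x_0 = 0.2500, f(x_0) = 0.778801, coefficient = 1
x_1 = 0.4375, f(x_1) = 0.645649, coefficient = 4
x_2 = 0.6250, f(x_2) = 0.535261, coefficient = 2
x_3 = 0.8125, f(x_3) = 0.443747, coefficient = 4
x_4 = 1.0000, f(x_4) = 0.367879, coefficient = 2
x_5 = 1.1875, f(x_5) = 0.304983, coefficient = 4
x_6 = 1.3750, f(x_6) = 0.252840, coefficient = 2
x_7 = 1.5625, f(x_7) = 0.209611, coefficient = 4
x_8 = 1.7500, f(x_8) = 0.173774, coefficient = 1

I ≈ (0.187500/3) × 9.680496 = 0.605031
Exact value: 0.605027
Error: 0.000004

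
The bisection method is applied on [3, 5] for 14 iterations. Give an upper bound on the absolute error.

Bisection error bound: |error| ≤ (b-a)/2^n
|error| ≤ (5 - 3)/2^14 = 2/2^14
|error| ≤ 0.0001220703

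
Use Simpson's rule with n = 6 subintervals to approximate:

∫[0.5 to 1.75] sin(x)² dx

f(x) = sin(x)²
a = 0.5, b = 1.75, n = 6
h = (b - a)/n = 0.208333

Simpson's rule: (h/3)[f(x₀) + 4f(x₁) + 2f(x₂) + ... + f(xₙ)]

x_0 = 0.5000, f(x_0) = 0.229849, coefficient = 1
x_1 = 0.7083, f(x_1) = 0.423240, coefficient = 4
x_2 = 0.9167, f(x_2) = 0.629766, coefficient = 2
x_3 = 1.1250, f(x_3) = 0.814087, coefficient = 4
x_4 = 1.3333, f(x_4) = 0.944663, coefficient = 2
x_5 = 1.5417, f(x_5) = 0.999152, coefficient = 4
x_6 = 1.7500, f(x_6) = 0.968228, coefficient = 1

I ≈ (0.208333/3) × 13.292849 = 0.923115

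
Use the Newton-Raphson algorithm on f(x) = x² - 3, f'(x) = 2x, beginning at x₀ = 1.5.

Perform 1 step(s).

f(x) = x² - 3
f'(x) = 2x
x₀ = 1.5

Newton-Raphson formula: x_{n+1} = x_n - f(x_n)/f'(x_n)

Iteration 1:
  f(1.500000) = -0.750000
  f'(1.500000) = 3.000000
  x_1 = 1.500000 - (-0.750000)/3.000000 = 1.750000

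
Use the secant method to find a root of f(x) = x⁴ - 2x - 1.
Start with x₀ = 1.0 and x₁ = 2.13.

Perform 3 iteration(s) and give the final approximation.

f(x) = x⁴ - 2x - 1
x₀ = 1.0, x₁ = 2.13

Secant formula: x_{n+1} = x_n - f(x_n)(x_n - x_{n-1})/(f(x_n) - f(x_{n-1}))

Iteration 1:
  f(1.000000) = -2.000000
  f(2.130000) = 15.323462
  x_2 = 2.130000 - 15.323462×(2.130000 - 1.000000)/(15.323462 - (-2.000000))
       = 1.130459
Iteration 2:
  f(2.130000) = 15.323462
  f(1.130459) = -1.627794
  x_3 = 1.130459 - (-1.627794)×(1.130459 - 2.130000)/(-1.627794 - 15.323462)
       = 1.226443
Iteration 3:
  f(1.130459) = -1.627794
  f(1.226443) = -1.190383
  x_4 = 1.226443 - (-1.190383)×(1.226443 - 1.130459)/(-1.190383 - (-1.627794))
       = 1.487656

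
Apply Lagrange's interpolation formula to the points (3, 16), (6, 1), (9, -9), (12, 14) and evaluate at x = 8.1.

Lagrange interpolation formula:
P(x) = Σ yᵢ × Lᵢ(x)
where Lᵢ(x) = Π_{j≠i} (x - xⱼ)/(xᵢ - xⱼ)

L_0(8.1) = (8.1 - 6)/(3 - 6) × (8.1 - 9)/(3 - 9) × (8.1 - 12)/(3 - 12) = -0.045500
L_1(8.1) = (8.1 - 3)/(6 - 3) × (8.1 - 9)/(6 - 9) × (8.1 - 12)/(6 - 12) = 0.331500
L_2(8.1) = (8.1 - 3)/(9 - 3) × (8.1 - 6)/(9 - 6) × (8.1 - 12)/(9 - 12) = 0.773500
L_3(8.1) = (8.1 - 3)/(12 - 3) × (8.1 - 6)/(12 - 6) × (8.1 - 9)/(12 - 9) = -0.059500

P(8.1) = 16×L_0(8.1) + 1×L_1(8.1) + (-9)×L_2(8.1) + 14×L_3(8.1)
P(8.1) = -8.191000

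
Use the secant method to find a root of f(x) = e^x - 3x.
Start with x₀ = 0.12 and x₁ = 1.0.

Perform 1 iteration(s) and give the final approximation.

f(x) = e^x - 3x
x₀ = 0.12, x₁ = 1.0

Secant formula: x_{n+1} = x_n - f(x_n)(x_n - x_{n-1})/(f(x_n) - f(x_{n-1}))

Iteration 1:
  f(0.120000) = 0.767497
  f(1.000000) = -0.281718
  x_2 = 1.000000 - (-0.281718)×(1.000000 - 0.120000)/(-0.281718 - 0.767497)
       = 0.763717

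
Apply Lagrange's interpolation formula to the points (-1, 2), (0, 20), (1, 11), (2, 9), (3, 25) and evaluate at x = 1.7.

Lagrange interpolation formula:
P(x) = Σ yᵢ × Lᵢ(x)
where Lᵢ(x) = Π_{j≠i} (x - xⱼ)/(xᵢ - xⱼ)

L_0(1.7) = (1.7 - 0)/(-1 - 0) × (1.7 - 1)/(-1 - 1) × (1.7 - 2)/(-1 - 2) × (1.7 - 3)/(-1 - 3) = 0.019338
L_1(1.7) = (1.7 - (-1))/(0 - (-1)) × (1.7 - 1)/(0 - 1) × (1.7 - 2)/(0 - 2) × (1.7 - 3)/(0 - 3) = -0.122850
L_2(1.7) = (1.7 - (-1))/(1 - (-1)) × (1.7 - 0)/(1 - 0) × (1.7 - 2)/(1 - 2) × (1.7 - 3)/(1 - 3) = 0.447525
L_3(1.7) = (1.7 - (-1))/(2 - (-1)) × (1.7 - 0)/(2 - 0) × (1.7 - 1)/(2 - 1) × (1.7 - 3)/(2 - 3) = 0.696150
L_4(1.7) = (1.7 - (-1))/(3 - (-1)) × (1.7 - 0)/(3 - 0) × (1.7 - 1)/(3 - 1) × (1.7 - 2)/(3 - 2) = -0.040163

P(1.7) = 2×L_0(1.7) + 20×L_1(1.7) + 11×L_2(1.7) + 9×L_3(1.7) + 25×L_4(1.7)
P(1.7) = 7.765738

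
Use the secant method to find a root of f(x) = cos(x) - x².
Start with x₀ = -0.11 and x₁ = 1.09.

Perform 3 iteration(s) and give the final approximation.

f(x) = cos(x) - x²
x₀ = -0.11, x₁ = 1.09

Secant formula: x_{n+1} = x_n - f(x_n)(x_n - x_{n-1})/(f(x_n) - f(x_{n-1}))

Iteration 1:
  f(-0.110000) = 0.981856
  f(1.090000) = -0.725615
  x_2 = 1.090000 - (-0.725615)×(1.090000 - (-0.110000))/(-0.725615 - 0.981856)
       = 0.580042
Iteration 2:
  f(1.090000) = -0.725615
  f(0.580042) = 0.499990
  x_3 = 0.580042 - 0.499990×(0.580042 - 1.090000)/(0.499990 - (-0.725615))
       = 0.788082
Iteration 3:
  f(0.580042) = 0.499990
  f(0.788082) = 0.084134
  x_4 = 0.788082 - 0.084134×(0.788082 - 0.580042)/(0.084134 - 0.499990)
       = 0.830171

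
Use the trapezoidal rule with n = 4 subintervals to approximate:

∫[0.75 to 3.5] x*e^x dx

f(x) = x*e^x
a = 0.75, b = 3.5, n = 4
h = (b - a)/n = 0.687500

Trapezoidal rule: (h/2)[f(x₀) + 2f(x₁) + 2f(x₂) + ... + f(xₙ)]

x_0 = 0.7500, f(x_0) = 1.587750, coefficient = 1
x_1 = 1.4375, f(x_1) = 6.052101, coefficient = 2
x_2 = 2.1250, f(x_2) = 17.792407, coefficient = 2
x_3 = 2.8125, f(x_3) = 46.832330, coefficient = 2
x_4 = 3.5000, f(x_4) = 115.904082, coefficient = 1

I ≈ (0.687500/2) × 258.845507 = 88.978143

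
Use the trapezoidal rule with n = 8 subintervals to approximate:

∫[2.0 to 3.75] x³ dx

f(x) = x³
a = 2.0, b = 3.75, n = 8
h = (b - a)/n = 0.218750

Trapezoidal rule: (h/2)[f(x₀) + 2f(x₁) + 2f(x₂) + ... + f(xₙ)]

x_0 = 2.0000, f(x_0) = 8.000000, coefficient = 1
x_1 = 2.2188, f(x_1) = 10.922577, coefficient = 2
x_2 = 2.4375, f(x_2) = 14.482178, coefficient = 2
x_3 = 2.6562, f(x_3) = 18.741608, coefficient = 2
x_4 = 2.8750, f(x_4) = 23.763672, coefficient = 2
x_5 = 3.0938, f(x_5) = 29.611176, coefficient = 2
x_6 = 3.3125, f(x_6) = 36.346924, coefficient = 2
x_7 = 3.5312, f(x_7) = 44.033722, coefficient = 2
x_8 = 3.7500, f(x_8) = 52.734375, coefficient = 1

I ≈ (0.218750/2) × 416.538086 = 45.558853
Exact value: 45.438477
Error: 0.120377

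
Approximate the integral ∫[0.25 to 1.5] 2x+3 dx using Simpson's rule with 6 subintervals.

f(x) = 2x+3
a = 0.25, b = 1.5, n = 6
h = (b - a)/n = 0.208333

Simpson's rule: (h/3)[f(x₀) + 4f(x₁) + 2f(x₂) + ... + f(xₙ)]

x_0 = 0.2500, f(x_0) = 3.500000, coefficient = 1
x_1 = 0.4583, f(x_1) = 3.916667, coefficient = 4
x_2 = 0.6667, f(x_2) = 4.333333, coefficient = 2
x_3 = 0.8750, f(x_3) = 4.750000, coefficient = 4
x_4 = 1.0833, f(x_4) = 5.166667, coefficient = 2
x_5 = 1.2917, f(x_5) = 5.583333, coefficient = 4
x_6 = 1.5000, f(x_6) = 6.000000, coefficient = 1

I ≈ (0.208333/3) × 85.500000 = 5.937500
Exact value: 5.937500
Error: 0.000000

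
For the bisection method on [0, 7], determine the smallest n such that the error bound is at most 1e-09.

We need (b-a)/2^n ≤ 1e-09
(7 - 0)/2^n ≤ 1e-09
7/2^n ≤ 1e-09
2^n ≥ 7000000000
n ≥ log₂(7000000000) = 32.70
n ≥ 33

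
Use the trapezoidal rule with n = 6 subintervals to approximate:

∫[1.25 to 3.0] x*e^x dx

f(x) = x*e^x
a = 1.25, b = 3.0, n = 6
h = (b - a)/n = 0.291667

Trapezoidal rule: (h/2)[f(x₀) + 2f(x₁) + 2f(x₂) + ... + f(xₙ)]

x_0 = 1.2500, f(x_0) = 4.362929, coefficient = 1
x_1 = 1.5417, f(x_1) = 7.203239, coefficient = 2
x_2 = 1.8333, f(x_2) = 11.466952, coefficient = 2
x_3 = 2.1250, f(x_3) = 17.792407, coefficient = 2
x_4 = 2.4167, f(x_4) = 27.087053, coefficient = 2
x_5 = 2.7083, f(x_5) = 40.636504, coefficient = 2
x_6 = 3.0000, f(x_6) = 60.256611, coefficient = 1

I ≈ (0.291667/2) × 272.991848 = 39.811311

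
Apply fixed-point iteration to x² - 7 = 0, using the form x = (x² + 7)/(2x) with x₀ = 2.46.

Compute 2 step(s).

Equation: x² - 7 = 0
Fixed-point form: x = (x² + 7)/(2x)
x₀ = 2.46

x_1 = g(2.460000) = 2.652764
x_2 = g(2.652764) = 2.645761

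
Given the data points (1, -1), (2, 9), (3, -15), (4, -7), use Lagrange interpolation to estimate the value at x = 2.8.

Lagrange interpolation formula:
P(x) = Σ yᵢ × Lᵢ(x)
where Lᵢ(x) = Π_{j≠i} (x - xⱼ)/(xᵢ - xⱼ)

L_0(2.8) = (2.8 - 2)/(1 - 2) × (2.8 - 3)/(1 - 3) × (2.8 - 4)/(1 - 4) = -0.032000
L_1(2.8) = (2.8 - 1)/(2 - 1) × (2.8 - 3)/(2 - 3) × (2.8 - 4)/(2 - 4) = 0.216000
L_2(2.8) = (2.8 - 1)/(3 - 1) × (2.8 - 2)/(3 - 2) × (2.8 - 4)/(3 - 4) = 0.864000
L_3(2.8) = (2.8 - 1)/(4 - 1) × (2.8 - 2)/(4 - 2) × (2.8 - 3)/(4 - 3) = -0.048000

P(2.8) = (-1)×L_0(2.8) + 9×L_1(2.8) + (-15)×L_2(2.8) + (-7)×L_3(2.8)
P(2.8) = -10.648000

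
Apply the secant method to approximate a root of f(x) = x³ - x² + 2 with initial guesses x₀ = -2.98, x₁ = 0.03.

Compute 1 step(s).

f(x) = x³ - x² + 2
x₀ = -2.98, x₁ = 0.03

Secant formula: x_{n+1} = x_n - f(x_n)(x_n - x_{n-1})/(f(x_n) - f(x_{n-1}))

Iteration 1:
  f(-2.980000) = -33.343992
  f(0.030000) = 1.999127
  x_2 = 0.030000 - 1.999127×(0.030000 - (-2.980000))/(1.999127 - (-33.343992))
       = -0.140256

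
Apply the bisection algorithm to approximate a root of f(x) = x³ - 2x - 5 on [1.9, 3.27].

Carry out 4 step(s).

f(x) = x³ - 2x - 5
Initial interval: [1.9, 3.27]

Iteration 1:
  c_1 = (1.900000 + 3.270000)/2 = 2.585000
  f(c_1) = f(2.585000) = 7.103552
  f(a) × f(c) < 0, new interval: [1.900000, 2.585000]
Iteration 2:
  c_2 = (1.900000 + 2.585000)/2 = 2.242500
  f(c_2) = f(2.242500) = 1.792098
  f(a) × f(c) < 0, new interval: [1.900000, 2.242500]
Iteration 3:
  c_3 = (1.900000 + 2.242500)/2 = 2.071250
  f(c_3) = f(2.071250) = -0.256679
  f(a) × f(c) ≥ 0, new interval: [2.071250, 2.242500]
Iteration 4:
  c_4 = (2.071250 + 2.242500)/2 = 2.156875
  f(c_4) = f(2.156875) = 0.720269
  f(a) × f(c) < 0, new interval: [2.071250, 2.156875]

After 4 iteration(s), the approximation is c_4 = 2.156875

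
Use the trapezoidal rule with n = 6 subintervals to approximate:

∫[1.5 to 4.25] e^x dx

f(x) = e^x
a = 1.5, b = 4.25, n = 6
h = (b - a)/n = 0.458333

Trapezoidal rule: (h/2)[f(x₀) + 2f(x₁) + 2f(x₂) + ... + f(xₙ)]

x_0 = 1.5000, f(x_0) = 4.481689, coefficient = 1
x_1 = 1.9583, f(x_1) = 7.087505, coefficient = 2
x_2 = 2.4167, f(x_2) = 11.208436, coefficient = 2
x_3 = 2.8750, f(x_3) = 17.725424, coefficient = 2
x_4 = 3.3333, f(x_4) = 28.031625, coefficient = 2
x_5 = 3.7917, f(x_5) = 44.330222, coefficient = 2
x_6 = 4.2500, f(x_6) = 70.105412, coefficient = 1

I ≈ (0.458333/2) × 291.353525 = 66.768516
Exact value: 65.623723
Error: 1.144793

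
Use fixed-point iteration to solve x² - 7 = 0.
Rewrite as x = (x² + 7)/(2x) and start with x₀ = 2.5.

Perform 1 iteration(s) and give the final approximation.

Equation: x² - 7 = 0
Fixed-point form: x = (x² + 7)/(2x)
x₀ = 2.5

x_1 = g(2.500000) = 2.650000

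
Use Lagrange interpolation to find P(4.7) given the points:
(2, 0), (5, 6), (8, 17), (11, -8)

Lagrange interpolation formula:
P(x) = Σ yᵢ × Lᵢ(x)
where Lᵢ(x) = Π_{j≠i} (x - xⱼ)/(xᵢ - xⱼ)

L_0(4.7) = (4.7 - 5)/(2 - 5) × (4.7 - 8)/(2 - 8) × (4.7 - 11)/(2 - 11) = 0.038500
L_1(4.7) = (4.7 - 2)/(5 - 2) × (4.7 - 8)/(5 - 8) × (4.7 - 11)/(5 - 11) = 1.039500
L_2(4.7) = (4.7 - 2)/(8 - 2) × (4.7 - 5)/(8 - 5) × (4.7 - 11)/(8 - 11) = -0.094500
L_3(4.7) = (4.7 - 2)/(11 - 2) × (4.7 - 5)/(11 - 5) × (4.7 - 8)/(11 - 8) = 0.016500

P(4.7) = 0×L_0(4.7) + 6×L_1(4.7) + 17×L_2(4.7) + (-8)×L_3(4.7)
P(4.7) = 4.498500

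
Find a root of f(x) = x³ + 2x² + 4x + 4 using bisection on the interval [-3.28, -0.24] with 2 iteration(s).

f(x) = x³ + 2x² + 4x + 4
Initial interval: [-3.28, -0.24]

Iteration 1:
  c_1 = (-3.280000 + (-0.240000))/2 = -1.760000
  f(c_1) = f(-1.760000) = -2.296576
  f(a) × f(c) ≥ 0, new interval: [-1.760000, -0.240000]
Iteration 2:
  c_2 = (-1.760000 + (-0.240000))/2 = -1.000000
  f(c_2) = f(-1.000000) = 1.000000
  f(a) × f(c) < 0, new interval: [-1.760000, -1.000000]

After 2 iteration(s), the approximation is c_2 = -1.000000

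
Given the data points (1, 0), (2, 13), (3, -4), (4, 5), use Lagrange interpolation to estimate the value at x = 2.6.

Lagrange interpolation formula:
P(x) = Σ yᵢ × Lᵢ(x)
where Lᵢ(x) = Π_{j≠i} (x - xⱼ)/(xᵢ - xⱼ)

L_0(2.6) = (2.6 - 2)/(1 - 2) × (2.6 - 3)/(1 - 3) × (2.6 - 4)/(1 - 4) = -0.056000
L_1(2.6) = (2.6 - 1)/(2 - 1) × (2.6 - 3)/(2 - 3) × (2.6 - 4)/(2 - 4) = 0.448000
L_2(2.6) = (2.6 - 1)/(3 - 1) × (2.6 - 2)/(3 - 2) × (2.6 - 4)/(3 - 4) = 0.672000
L_3(2.6) = (2.6 - 1)/(4 - 1) × (2.6 - 2)/(4 - 2) × (2.6 - 3)/(4 - 3) = -0.064000

P(2.6) = 0×L_0(2.6) + 13×L_1(2.6) + (-4)×L_2(2.6) + 5×L_3(2.6)
P(2.6) = 2.816000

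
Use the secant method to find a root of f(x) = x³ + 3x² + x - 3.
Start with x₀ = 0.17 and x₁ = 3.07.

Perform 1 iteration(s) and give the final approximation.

f(x) = x³ + 3x² + x - 3
x₀ = 0.17, x₁ = 3.07

Secant formula: x_{n+1} = x_n - f(x_n)(x_n - x_{n-1})/(f(x_n) - f(x_{n-1}))

Iteration 1:
  f(0.170000) = -2.738387
  f(3.070000) = 57.279143
  x_2 = 3.070000 - 57.279143×(3.070000 - 0.170000)/(57.279143 - (-2.738387))
       = 0.302317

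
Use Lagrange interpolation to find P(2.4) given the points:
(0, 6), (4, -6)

Lagrange interpolation formula:
P(x) = Σ yᵢ × Lᵢ(x)
where Lᵢ(x) = Π_{j≠i} (x - xⱼ)/(xᵢ - xⱼ)

L_0(2.4) = (2.4 - 4)/(0 - 4) = 0.400000
L_1(2.4) = (2.4 - 0)/(4 - 0) = 0.600000

P(2.4) = 6×L_0(2.4) + (-6)×L_1(2.4)
P(2.4) = -1.200000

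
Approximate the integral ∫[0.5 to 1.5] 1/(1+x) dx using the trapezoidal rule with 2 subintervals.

f(x) = 1/(1+x)
a = 0.5, b = 1.5, n = 2
h = (b - a)/n = 0.500000

Trapezoidal rule: (h/2)[f(x₀) + 2f(x₁) + 2f(x₂) + ... + f(xₙ)]

x_0 = 0.5000, f(x_0) = 0.666667, coefficient = 1
x_1 = 1.0000, f(x_1) = 0.500000, coefficient = 2
x_2 = 1.5000, f(x_2) = 0.400000, coefficient = 1

I ≈ (0.500000/2) × 2.066667 = 0.516667
Exact value: 0.510826
Error: 0.005841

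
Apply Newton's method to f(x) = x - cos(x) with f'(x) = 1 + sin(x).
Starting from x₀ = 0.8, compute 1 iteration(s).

f(x) = x - cos(x)
f'(x) = 1 + sin(x)
x₀ = 0.8

Newton-Raphson formula: x_{n+1} = x_n - f(x_n)/f'(x_n)

Iteration 1:
  f(0.800000) = 0.103293
  f'(0.800000) = 1.717356
  x_1 = 0.800000 - 0.103293/1.717356 = 0.739853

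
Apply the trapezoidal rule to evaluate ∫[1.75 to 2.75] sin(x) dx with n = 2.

f(x) = sin(x)
a = 1.75, b = 2.75, n = 2
h = (b - a)/n = 0.500000

Trapezoidal rule: (h/2)[f(x₀) + 2f(x₁) + 2f(x₂) + ... + f(xₙ)]

x_0 = 1.7500, f(x_0) = 0.983986, coefficient = 1
x_1 = 2.2500, f(x_1) = 0.778073, coefficient = 2
x_2 = 2.7500, f(x_2) = 0.381661, coefficient = 1

I ≈ (0.500000/2) × 2.921793 = 0.730448
Exact value: 0.746056
Error: 0.015608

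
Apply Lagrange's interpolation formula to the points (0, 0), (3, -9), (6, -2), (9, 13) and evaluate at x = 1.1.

Lagrange interpolation formula:
P(x) = Σ yᵢ × Lᵢ(x)
where Lᵢ(x) = Π_{j≠i} (x - xⱼ)/(xᵢ - xⱼ)

L_0(1.1) = (1.1 - 3)/(0 - 3) × (1.1 - 6)/(0 - 6) × (1.1 - 9)/(0 - 9) = 0.454006
L_1(1.1) = (1.1 - 0)/(3 - 0) × (1.1 - 6)/(3 - 6) × (1.1 - 9)/(3 - 9) = 0.788537
L_2(1.1) = (1.1 - 0)/(6 - 0) × (1.1 - 3)/(6 - 3) × (1.1 - 9)/(6 - 9) = -0.305759
L_3(1.1) = (1.1 - 0)/(9 - 0) × (1.1 - 3)/(9 - 3) × (1.1 - 6)/(9 - 6) = 0.063216

P(1.1) = 0×L_0(1.1) + (-9)×L_1(1.1) + (-2)×L_2(1.1) + 13×L_3(1.1)
P(1.1) = -5.663506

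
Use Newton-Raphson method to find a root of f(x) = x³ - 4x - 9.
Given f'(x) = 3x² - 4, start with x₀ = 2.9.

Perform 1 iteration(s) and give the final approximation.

f(x) = x³ - 4x - 9
f'(x) = 3x² - 4
x₀ = 2.9

Newton-Raphson formula: x_{n+1} = x_n - f(x_n)/f'(x_n)

Iteration 1:
  f(2.900000) = 3.789000
  f'(2.900000) = 21.230000
  x_1 = 2.900000 - 3.789000/21.230000 = 2.721526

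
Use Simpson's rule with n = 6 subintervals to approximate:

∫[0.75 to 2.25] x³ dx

f(x) = x³
a = 0.75, b = 2.25, n = 6
h = (b - a)/n = 0.250000

Simpson's rule: (h/3)[f(x₀) + 4f(x₁) + 2f(x₂) + ... + f(xₙ)]

x_0 = 0.7500, f(x_0) = 0.421875, coefficient = 1
x_1 = 1.0000, f(x_1) = 1.000000, coefficient = 4
x_2 = 1.2500, f(x_2) = 1.953125, coefficient = 2
x_3 = 1.5000, f(x_3) = 3.375000, coefficient = 4
x_4 = 1.7500, f(x_4) = 5.359375, coefficient = 2
x_5 = 2.0000, f(x_5) = 8.000000, coefficient = 4
x_6 = 2.2500, f(x_6) = 11.390625, coefficient = 1

I ≈ (0.250000/3) × 75.937500 = 6.328125
Exact value: 6.328125
Error: 0.000000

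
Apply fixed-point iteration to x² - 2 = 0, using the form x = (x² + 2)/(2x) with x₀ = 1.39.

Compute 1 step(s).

Equation: x² - 2 = 0
Fixed-point form: x = (x² + 2)/(2x)
x₀ = 1.39

x_1 = g(1.390000) = 1.414424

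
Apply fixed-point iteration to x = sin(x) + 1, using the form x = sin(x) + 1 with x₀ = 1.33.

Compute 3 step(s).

Equation: x = sin(x) + 1
Fixed-point form: x = sin(x) + 1
x₀ = 1.33

x_1 = g(1.330000) = 1.971148
x_2 = g(1.971148) = 1.920924
x_3 = g(1.920924) = 1.939329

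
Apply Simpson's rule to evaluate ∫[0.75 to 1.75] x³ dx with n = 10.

f(x) = x³
a = 0.75, b = 1.75, n = 10
h = (b - a)/n = 0.100000

Simpson's rule: (h/3)[f(x₀) + 4f(x₁) + 2f(x₂) + ... + f(xₙ)]

x_0 = 0.7500, f(x_0) = 0.421875, coefficient = 1
x_1 = 0.8500, f(x_1) = 0.614125, coefficient = 4
x_2 = 0.9500, f(x_2) = 0.857375, coefficient = 2
x_3 = 1.0500, f(x_3) = 1.157625, coefficient = 4
x_4 = 1.1500, f(x_4) = 1.520875, coefficient = 2
x_5 = 1.2500, f(x_5) = 1.953125, coefficient = 4
x_6 = 1.3500, f(x_6) = 2.460375, coefficient = 2
x_7 = 1.4500, f(x_7) = 3.048625, coefficient = 4
x_8 = 1.5500, f(x_8) = 3.723875, coefficient = 2
x_9 = 1.6500, f(x_9) = 4.492125, coefficient = 4
x_10 = 1.7500, f(x_10) = 5.359375, coefficient = 1

I ≈ (0.100000/3) × 67.968750 = 2.265625
Exact value: 2.265625
Error: 0.000000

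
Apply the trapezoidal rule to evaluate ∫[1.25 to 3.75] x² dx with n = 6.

f(x) = x²
a = 1.25, b = 3.75, n = 6
h = (b - a)/n = 0.416667

Trapezoidal rule: (h/2)[f(x₀) + 2f(x₁) + 2f(x₂) + ... + f(xₙ)]

x_0 = 1.2500, f(x_0) = 1.562500, coefficient = 1
x_1 = 1.6667, f(x_1) = 2.777778, coefficient = 2
x_2 = 2.0833, f(x_2) = 4.340278, coefficient = 2
x_3 = 2.5000, f(x_3) = 6.250000, coefficient = 2
x_4 = 2.9167, f(x_4) = 8.506944, coefficient = 2
x_5 = 3.3333, f(x_5) = 11.111111, coefficient = 2
x_6 = 3.7500, f(x_6) = 14.062500, coefficient = 1

I ≈ (0.416667/2) × 81.597222 = 16.999421
Exact value: 16.927083
Error: 0.072338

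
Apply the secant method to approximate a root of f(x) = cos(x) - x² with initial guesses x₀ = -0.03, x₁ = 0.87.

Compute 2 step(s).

f(x) = cos(x) - x²
x₀ = -0.03, x₁ = 0.87

Secant formula: x_{n+1} = x_n - f(x_n)(x_n - x_{n-1})/(f(x_n) - f(x_{n-1}))

Iteration 1:
  f(-0.030000) = 0.998650
  f(0.870000) = -0.112073
  x_2 = 0.870000 - (-0.112073)×(0.870000 - (-0.030000))/(-0.112073 - 0.998650)
       = 0.779189
Iteration 2:
  f(0.870000) = -0.112073
  f(0.779189) = 0.104349
  x_3 = 0.779189 - 0.104349×(0.779189 - 0.870000)/(0.104349 - (-0.112073))
       = 0.822974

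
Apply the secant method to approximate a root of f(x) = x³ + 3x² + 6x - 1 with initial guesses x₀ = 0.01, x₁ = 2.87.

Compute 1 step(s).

f(x) = x³ + 3x² + 6x - 1
x₀ = 0.01, x₁ = 2.87

Secant formula: x_{n+1} = x_n - f(x_n)(x_n - x_{n-1})/(f(x_n) - f(x_{n-1}))

Iteration 1:
  f(0.010000) = -0.939699
  f(2.870000) = 64.570603
  x_2 = 2.870000 - 64.570603×(2.870000 - 0.010000)/(64.570603 - (-0.939699))
       = 0.051025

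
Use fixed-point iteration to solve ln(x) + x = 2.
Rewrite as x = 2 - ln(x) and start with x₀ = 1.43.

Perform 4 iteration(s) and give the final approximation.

Equation: ln(x) + x = 2
Fixed-point form: x = 2 - ln(x)
x₀ = 1.43

x_1 = g(1.430000) = 1.642326
x_2 = g(1.642326) = 1.503887
x_3 = g(1.503887) = 1.591947
x_4 = g(1.591947) = 1.535042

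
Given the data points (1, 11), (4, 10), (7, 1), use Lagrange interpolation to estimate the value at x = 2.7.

Lagrange interpolation formula:
P(x) = Σ yᵢ × Lᵢ(x)
where Lᵢ(x) = Π_{j≠i} (x - xⱼ)/(xᵢ - xⱼ)

L_0(2.7) = (2.7 - 4)/(1 - 4) × (2.7 - 7)/(1 - 7) = 0.310556
L_1(2.7) = (2.7 - 1)/(4 - 1) × (2.7 - 7)/(4 - 7) = 0.812222
L_2(2.7) = (2.7 - 1)/(7 - 1) × (2.7 - 4)/(7 - 4) = -0.122778

P(2.7) = 11×L_0(2.7) + 10×L_1(2.7) + 1×L_2(2.7)
P(2.7) = 11.415556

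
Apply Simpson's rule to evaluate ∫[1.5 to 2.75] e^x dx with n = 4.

f(x) = e^x
a = 1.5, b = 2.75, n = 4
h = (b - a)/n = 0.312500

Simpson's rule: (h/3)[f(x₀) + 4f(x₁) + 2f(x₂) + ... + f(xₙ)]

x_0 = 1.5000, f(x_0) = 4.481689, coefficient = 1
x_1 = 1.8125, f(x_1) = 6.125743, coefficient = 4
x_2 = 2.1250, f(x_2) = 8.372897, coefficient = 2
x_3 = 2.4375, f(x_3) = 11.444394, coefficient = 4
x_4 = 2.7500, f(x_4) = 15.642632, coefficient = 1

I ≈ (0.312500/3) × 107.150662 = 11.161527
Exact value: 11.160943
Error: 0.000585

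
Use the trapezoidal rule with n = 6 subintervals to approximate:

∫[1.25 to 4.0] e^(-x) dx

f(x) = e^(-x)
a = 1.25, b = 4.0, n = 6
h = (b - a)/n = 0.458333

Trapezoidal rule: (h/2)[f(x₀) + 2f(x₁) + 2f(x₂) + ... + f(xₙ)]

x_0 = 1.2500, f(x_0) = 0.286505, coefficient = 1
x_1 = 1.7083, f(x_1) = 0.181167, coefficient = 2
x_2 = 2.1667, f(x_2) = 0.114559, coefficient = 2
x_3 = 2.6250, f(x_3) = 0.072440, coefficient = 2
x_4 = 3.0833, f(x_4) = 0.045806, coefficient = 2
x_5 = 3.5417, f(x_5) = 0.028965, coefficient = 2
x_6 = 4.0000, f(x_6) = 0.018316, coefficient = 1

I ≈ (0.458333/2) × 1.190695 = 0.272868
Exact value: 0.268189
Error: 0.004679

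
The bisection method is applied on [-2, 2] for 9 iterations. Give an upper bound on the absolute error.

Bisection error bound: |error| ≤ (b-a)/2^n
|error| ≤ (2 - (-2))/2^9 = 4/2^9
|error| ≤ 0.0078125000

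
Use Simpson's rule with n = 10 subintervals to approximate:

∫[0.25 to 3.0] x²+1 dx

f(x) = x²+1
a = 0.25, b = 3.0, n = 10
h = (b - a)/n = 0.275000

Simpson's rule: (h/3)[f(x₀) + 4f(x₁) + 2f(x₂) + ... + f(xₙ)]

x_0 = 0.2500, f(x_0) = 1.062500, coefficient = 1
x_1 = 0.5250, f(x_1) = 1.275625, coefficient = 4
x_2 = 0.8000, f(x_2) = 1.640000, coefficient = 2
x_3 = 1.0750, f(x_3) = 2.155625, coefficient = 4
x_4 = 1.3500, f(x_4) = 2.822500, coefficient = 2
x_5 = 1.6250, f(x_5) = 3.640625, coefficient = 4
x_6 = 1.9000, f(x_6) = 4.610000, coefficient = 2
x_7 = 2.1750, f(x_7) = 5.730625, coefficient = 4
x_8 = 2.4500, f(x_8) = 7.002500, coefficient = 2
x_9 = 2.7250, f(x_9) = 8.425625, coefficient = 4
x_10 = 3.0000, f(x_10) = 10.000000, coefficient = 1

I ≈ (0.275000/3) × 128.125000 = 11.744792
Exact value: 11.744792
Error: 0.000000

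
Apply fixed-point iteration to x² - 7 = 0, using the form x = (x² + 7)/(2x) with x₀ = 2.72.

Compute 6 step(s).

Equation: x² - 7 = 0
Fixed-point form: x = (x² + 7)/(2x)
x₀ = 2.72

x_1 = g(2.720000) = 2.646765
x_2 = g(2.646765) = 2.645752
x_3 = g(2.645752) = 2.645751
x_4 = g(2.645751) = 2.645751
x_5 = g(2.645751) = 2.645751
x_6 = g(2.645751) = 2.645751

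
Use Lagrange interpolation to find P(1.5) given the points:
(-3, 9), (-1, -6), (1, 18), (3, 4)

Lagrange interpolation formula:
P(x) = Σ yᵢ × Lᵢ(x)
where Lᵢ(x) = Π_{j≠i} (x - xⱼ)/(xᵢ - xⱼ)

L_0(1.5) = (1.5 - (-1))/(-3 - (-1)) × (1.5 - 1)/(-3 - 1) × (1.5 - 3)/(-3 - 3) = 0.039062
L_1(1.5) = (1.5 - (-3))/(-1 - (-3)) × (1.5 - 1)/(-1 - 1) × (1.5 - 3)/(-1 - 3) = -0.210938
L_2(1.5) = (1.5 - (-3))/(1 - (-3)) × (1.5 - (-1))/(1 - (-1)) × (1.5 - 3)/(1 - 3) = 1.054688
L_3(1.5) = (1.5 - (-3))/(3 - (-3)) × (1.5 - (-1))/(3 - (-1)) × (1.5 - 1)/(3 - 1) = 0.117188

P(1.5) = 9×L_0(1.5) + (-6)×L_1(1.5) + 18×L_2(1.5) + 4×L_3(1.5)
P(1.5) = 21.070312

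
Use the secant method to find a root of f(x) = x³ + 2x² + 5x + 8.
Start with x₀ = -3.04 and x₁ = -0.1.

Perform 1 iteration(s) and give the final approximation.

f(x) = x³ + 2x² + 5x + 8
x₀ = -3.04, x₁ = -0.1

Secant formula: x_{n+1} = x_n - f(x_n)(x_n - x_{n-1})/(f(x_n) - f(x_{n-1}))

Iteration 1:
  f(-3.040000) = -16.811264
  f(-0.100000) = 7.519000
  x_2 = -0.100000 - 7.519000×(-0.100000 - (-3.040000))/(7.519000 - (-16.811264))
       = -1.008575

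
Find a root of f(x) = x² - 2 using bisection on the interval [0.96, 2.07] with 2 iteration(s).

f(x) = x² - 2
Initial interval: [0.96, 2.07]

Iteration 1:
  c_1 = (0.960000 + 2.070000)/2 = 1.515000
  f(c_1) = f(1.515000) = 0.295225
  f(a) × f(c) < 0, new interval: [0.960000, 1.515000]
Iteration 2:
  c_2 = (0.960000 + 1.515000)/2 = 1.237500
  f(c_2) = f(1.237500) = -0.468594
  f(a) × f(c) ≥ 0, new interval: [1.237500, 1.515000]

After 2 iteration(s), the approximation is c_2 = 1.237500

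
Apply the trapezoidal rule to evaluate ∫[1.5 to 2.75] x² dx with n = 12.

f(x) = x²
a = 1.5, b = 2.75, n = 12
h = (b - a)/n = 0.104167

Trapezoidal rule: (h/2)[f(x₀) + 2f(x₁) + 2f(x₂) + ... + f(xₙ)]

x_0 = 1.5000, f(x_0) = 2.250000, coefficient = 1
x_1 = 1.6042, f(x_1) = 2.573351, coefficient = 2
x_2 = 1.7083, f(x_2) = 2.918403, coefficient = 2
x_3 = 1.8125, f(x_3) = 3.285156, coefficient = 2
x_4 = 1.9167, f(x_4) = 3.673611, coefficient = 2
x_5 = 2.0208, f(x_5) = 4.083767, coefficient = 2
x_6 = 2.1250, f(x_6) = 4.515625, coefficient = 2
x_7 = 2.2292, f(x_7) = 4.969184, coefficient = 2
x_8 = 2.3333, f(x_8) = 5.444444, coefficient = 2
x_9 = 2.4375, f(x_9) = 5.941406, coefficient = 2
x_10 = 2.5417, f(x_10) = 6.460069, coefficient = 2
x_11 = 2.6458, f(x_11) = 7.000434, coefficient = 2
x_12 = 2.7500, f(x_12) = 7.562500, coefficient = 1

I ≈ (0.104167/2) × 111.543403 = 5.809552
Exact value: 5.807292
Error: 0.002261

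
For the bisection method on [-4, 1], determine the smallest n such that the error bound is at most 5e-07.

We need (b-a)/2^n ≤ 5e-07
(1 - (-4))/2^n ≤ 5e-07
5/2^n ≤ 5e-07
2^n ≥ 10000000
n ≥ log₂(10000000) = 23.25
n ≥ 24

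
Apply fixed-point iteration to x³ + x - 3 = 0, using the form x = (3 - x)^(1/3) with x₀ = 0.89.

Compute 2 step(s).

Equation: x³ + x - 3 = 0
Fixed-point form: x = (3 - x)^(1/3)
x₀ = 0.89

x_1 = g(0.890000) = 1.282609
x_2 = g(1.282609) = 1.197539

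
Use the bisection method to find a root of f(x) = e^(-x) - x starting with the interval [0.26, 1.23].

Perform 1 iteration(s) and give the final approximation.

f(x) = e^(-x) - x
Initial interval: [0.26, 1.23]

Iteration 1:
  c_1 = (0.260000 + 1.230000)/2 = 0.745000
  f(c_1) = f(0.745000) = -0.270266
  f(a) × f(c) < 0, new interval: [0.260000, 0.745000]

After 1 iteration(s), the approximation is c_1 = 0.745000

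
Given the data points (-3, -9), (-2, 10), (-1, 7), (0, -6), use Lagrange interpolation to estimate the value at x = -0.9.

Lagrange interpolation formula:
P(x) = Σ yᵢ × Lᵢ(x)
where Lᵢ(x) = Π_{j≠i} (x - xⱼ)/(xᵢ - xⱼ)

L_0(-0.9) = (-0.9 - (-2))/(-3 - (-2)) × (-0.9 - (-1))/(-3 - (-1)) × (-0.9 - 0)/(-3 - 0) = 0.016500
L_1(-0.9) = (-0.9 - (-3))/(-2 - (-3)) × (-0.9 - (-1))/(-2 - (-1)) × (-0.9 - 0)/(-2 - 0) = -0.094500
L_2(-0.9) = (-0.9 - (-3))/(-1 - (-3)) × (-0.9 - (-2))/(-1 - (-2)) × (-0.9 - 0)/(-1 - 0) = 1.039500
L_3(-0.9) = (-0.9 - (-3))/(0 - (-3)) × (-0.9 - (-2))/(0 - (-2)) × (-0.9 - (-1))/(0 - (-1)) = 0.038500

P(-0.9) = (-9)×L_0(-0.9) + 10×L_1(-0.9) + 7×L_2(-0.9) + (-6)×L_3(-0.9)
P(-0.9) = 5.952000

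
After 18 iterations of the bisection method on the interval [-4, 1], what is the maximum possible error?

Bisection error bound: |error| ≤ (b-a)/2^n
|error| ≤ (1 - (-4))/2^18 = 5/2^18
|error| ≤ 0.0000190735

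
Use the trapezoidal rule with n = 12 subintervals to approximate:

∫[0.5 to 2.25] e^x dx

f(x) = e^x
a = 0.5, b = 2.25, n = 12
h = (b - a)/n = 0.145833

Trapezoidal rule: (h/2)[f(x₀) + 2f(x₁) + 2f(x₂) + ... + f(xₙ)]

x_0 = 0.5000, f(x_0) = 1.648721, coefficient = 1
x_1 = 0.6458, f(x_1) = 1.907576, coefficient = 2
x_2 = 0.7917, f(x_2) = 2.207072, coefficient = 2
x_3 = 0.9375, f(x_3) = 2.553589, coefficient = 2
x_4 = 1.0833, f(x_4) = 2.954512, coefficient = 2
x_5 = 1.2292, f(x_5) = 3.418380, coefficient = 2
x_6 = 1.3750, f(x_6) = 3.955077, coefficient = 2
x_7 = 1.5208, f(x_7) = 4.576037, coefficient = 2
x_8 = 1.6667, f(x_8) = 5.294490, coefficient = 2
x_9 = 1.8125, f(x_9) = 6.125743, coefficient = 2
x_10 = 1.9583, f(x_10) = 7.087505, coefficient = 2
x_11 = 2.1042, f(x_11) = 8.200267, coefficient = 2
x_12 = 2.2500, f(x_12) = 9.487736, coefficient = 1

I ≈ (0.145833/2) × 107.696950 = 7.852903
Exact value: 7.839015
Error: 0.013888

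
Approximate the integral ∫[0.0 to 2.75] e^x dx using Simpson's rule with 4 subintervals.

f(x) = e^x
a = 0.0, b = 2.75, n = 4
h = (b - a)/n = 0.687500

Simpson's rule: (h/3)[f(x₀) + 4f(x₁) + 2f(x₂) + ... + f(xₙ)]

x_0 = 0.0000, f(x_0) = 1.000000, coefficient = 1
x_1 = 0.6875, f(x_1) = 1.988737, coefficient = 4
x_2 = 1.3750, f(x_2) = 3.955077, coefficient = 2
x_3 = 2.0625, f(x_3) = 7.865609, coefficient = 4
x_4 = 2.7500, f(x_4) = 15.642632, coefficient = 1

I ≈ (0.687500/3) × 63.970172 = 14.659831
Exact value: 14.642632
Error: 0.017199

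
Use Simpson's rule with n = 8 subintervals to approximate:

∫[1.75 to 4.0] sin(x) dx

f(x) = sin(x)
a = 1.75, b = 4.0, n = 8
h = (b - a)/n = 0.281250

Simpson's rule: (h/3)[f(x₀) + 4f(x₁) + 2f(x₂) + ... + f(xₙ)]

x_0 = 1.7500, f(x_0) = 0.983986, coefficient = 1
x_1 = 2.0312, f(x_1) = 0.895851, coefficient = 4
x_2 = 2.3125, f(x_2) = 0.737319, coefficient = 2
x_3 = 2.5938, f(x_3) = 0.520847, coefficient = 4
x_4 = 2.8750, f(x_4) = 0.263446, coefficient = 2
x_5 = 3.1562, f(x_5) = -0.014657, coefficient = 4
x_6 = 3.4375, f(x_6) = -0.291608, coefficient = 2
x_7 = 3.7188, f(x_7) = -0.545644, coefficient = 4
x_8 = 4.0000, f(x_8) = -0.756802, coefficient = 1

I ≈ (0.281250/3) × 5.071085 = 0.475414
Exact value: 0.475398
Error: 0.000017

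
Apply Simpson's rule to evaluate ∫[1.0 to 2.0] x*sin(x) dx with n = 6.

f(x) = x*sin(x)
a = 1.0, b = 2.0, n = 6
h = (b - a)/n = 0.166667

Simpson's rule: (h/3)[f(x₀) + 4f(x₁) + 2f(x₂) + ... + f(xₙ)]

x_0 = 1.0000, f(x_0) = 0.841471, coefficient = 1
x_1 = 1.1667, f(x_1) = 1.072686, coefficient = 4
x_2 = 1.3333, f(x_2) = 1.295917, coefficient = 2
x_3 = 1.5000, f(x_3) = 1.496242, coefficient = 4
x_4 = 1.6667, f(x_4) = 1.659013, coefficient = 2
x_5 = 1.8333, f(x_5) = 1.770514, coefficient = 4
x_6 = 2.0000, f(x_6) = 1.818595, coefficient = 1

I ≈ (0.166667/3) × 25.927694 = 1.440427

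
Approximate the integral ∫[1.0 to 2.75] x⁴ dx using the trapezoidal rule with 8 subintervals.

f(x) = x⁴
a = 1.0, b = 2.75, n = 8
h = (b - a)/n = 0.218750

Trapezoidal rule: (h/2)[f(x₀) + 2f(x₁) + 2f(x₂) + ... + f(xₙ)]

x_0 = 1.0000, f(x_0) = 1.000000, coefficient = 1
x_1 = 1.2188, f(x_1) = 2.206269, coefficient = 2
x_2 = 1.4375, f(x_2) = 4.270035, coefficient = 2
x_3 = 1.6562, f(x_3) = 7.524949, coefficient = 2
x_4 = 1.8750, f(x_4) = 12.359619, coefficient = 2
x_5 = 2.0938, f(x_5) = 19.217607, coefficient = 2
x_6 = 2.3125, f(x_6) = 28.597427, coefficient = 2
x_7 = 2.5312, f(x_7) = 41.052552, coefficient = 2
x_8 = 2.7500, f(x_8) = 57.191406, coefficient = 1

I ≈ (0.218750/2) × 288.648323 = 31.570910
Exact value: 31.255273
Error: 0.315637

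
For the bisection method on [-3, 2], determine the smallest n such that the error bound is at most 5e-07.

We need (b-a)/2^n ≤ 5e-07
(2 - (-3))/2^n ≤ 5e-07
5/2^n ≤ 5e-07
2^n ≥ 10000000
n ≥ log₂(10000000) = 23.25
n ≥ 24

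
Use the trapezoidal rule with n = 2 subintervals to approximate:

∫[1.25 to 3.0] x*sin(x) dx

f(x) = x*sin(x)
a = 1.25, b = 3.0, n = 2
h = (b - a)/n = 0.875000

Trapezoidal rule: (h/2)[f(x₀) + 2f(x₁) + 2f(x₂) + ... + f(xₙ)]

x_0 = 1.2500, f(x_0) = 1.186231, coefficient = 1
x_1 = 2.1250, f(x_1) = 1.806930, coefficient = 2
x_2 = 3.0000, f(x_2) = 0.423360, coefficient = 1

I ≈ (0.875000/2) × 5.223450 = 2.285259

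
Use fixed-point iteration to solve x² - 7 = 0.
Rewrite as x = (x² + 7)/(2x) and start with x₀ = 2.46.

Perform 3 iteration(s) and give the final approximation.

Equation: x² - 7 = 0
Fixed-point form: x = (x² + 7)/(2x)
x₀ = 2.46

x_1 = g(2.460000) = 2.652764
x_2 = g(2.652764) = 2.645761
x_3 = g(2.645761) = 2.645751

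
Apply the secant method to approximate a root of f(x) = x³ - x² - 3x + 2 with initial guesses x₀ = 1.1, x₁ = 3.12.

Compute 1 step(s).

f(x) = x³ - x² - 3x + 2
x₀ = 1.1, x₁ = 3.12

Secant formula: x_{n+1} = x_n - f(x_n)(x_n - x_{n-1})/(f(x_n) - f(x_{n-1}))

Iteration 1:
  f(1.100000) = -1.179000
  f(3.120000) = 13.276928
  x_2 = 3.120000 - 13.276928×(3.120000 - 1.100000)/(13.276928 - (-1.179000))
       = 1.264748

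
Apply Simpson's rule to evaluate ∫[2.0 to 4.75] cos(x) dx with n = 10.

f(x) = cos(x)
a = 2.0, b = 4.75, n = 10
h = (b - a)/n = 0.275000

Simpson's rule: (h/3)[f(x₀) + 4f(x₁) + 2f(x₂) + ... + f(xₙ)]

x_0 = 2.0000, f(x_0) = -0.416147, coefficient = 1
x_1 = 2.2750, f(x_1) = -0.647427, coefficient = 4
x_2 = 2.5500, f(x_2) = -0.830054, coefficient = 2
x_3 = 2.8250, f(x_3) = -0.950302, coefficient = 4
x_4 = 3.1000, f(x_4) = -0.999135, coefficient = 2
x_5 = 3.3750, f(x_5) = -0.972884, coefficient = 4
x_6 = 3.6500, f(x_6) = -0.873521, coefficient = 2
x_7 = 3.9250, f(x_7) = -0.708513, coefficient = 4
x_8 = 4.2000, f(x_8) = -0.490261, coefficient = 2
x_9 = 4.4750, f(x_9) = -0.235166, coefficient = 4
x_10 = 4.7500, f(x_10) = 0.037602, coefficient = 1

I ≈ (0.275000/3) × -20.821652 = -1.908651
Exact value: -1.908590
Error: 0.000061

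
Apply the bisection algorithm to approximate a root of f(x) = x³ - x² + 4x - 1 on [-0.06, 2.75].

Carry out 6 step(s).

f(x) = x³ - x² + 4x - 1
Initial interval: [-0.06, 2.75]

Iteration 1:
  c_1 = (-0.060000 + 2.750000)/2 = 1.345000
  f(c_1) = f(1.345000) = 5.004114
  f(a) × f(c) < 0, new interval: [-0.060000, 1.345000]
Iteration 2:
  c_2 = (-0.060000 + 1.345000)/2 = 0.642500
  f(c_2) = f(0.642500) = 1.422422
  f(a) × f(c) < 0, new interval: [-0.060000, 0.642500]
Iteration 3:
  c_3 = (-0.060000 + 0.642500)/2 = 0.291250
  f(c_3) = f(0.291250) = 0.104879
  f(a) × f(c) < 0, new interval: [-0.060000, 0.291250]
Iteration 4:
  c_4 = (-0.060000 + 0.291250)/2 = 0.115625
  f(c_4) = f(0.115625) = -0.549323
  f(a) × f(c) ≥ 0, new interval: [0.115625, 0.291250]
Iteration 5:
  c_5 = (0.115625 + 0.291250)/2 = 0.203437
  f(c_5) = f(0.203437) = -0.219217
  f(a) × f(c) ≥ 0, new interval: [0.203437, 0.291250]
Iteration 6:
  c_6 = (0.203437 + 0.291250)/2 = 0.247344
  f(c_6) = f(0.247344) = -0.056672
  f(a) × f(c) ≥ 0, new interval: [0.247344, 0.291250]

After 6 iteration(s), the approximation is c_6 = 0.247344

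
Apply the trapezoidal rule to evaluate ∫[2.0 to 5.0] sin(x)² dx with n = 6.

f(x) = sin(x)²
a = 2.0, b = 5.0, n = 6
h = (b - a)/n = 0.500000

Trapezoidal rule: (h/2)[f(x₀) + 2f(x₁) + 2f(x₂) + ... + f(xₙ)]

x_0 = 2.0000, f(x_0) = 0.826822, coefficient = 1
x_1 = 2.5000, f(x_1) = 0.358169, coefficient = 2
x_2 = 3.0000, f(x_2) = 0.019915, coefficient = 2
x_3 = 3.5000, f(x_3) = 0.123049, coefficient = 2
x_4 = 4.0000, f(x_4) = 0.572750, coefficient = 2
x_5 = 4.5000, f(x_5) = 0.955565, coefficient = 2
x_6 = 5.0000, f(x_6) = 0.919536, coefficient = 1

I ≈ (0.500000/2) × 5.805253 = 1.451313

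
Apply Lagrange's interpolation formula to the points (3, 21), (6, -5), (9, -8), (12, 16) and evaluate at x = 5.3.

Lagrange interpolation formula:
P(x) = Σ yᵢ × Lᵢ(x)
where Lᵢ(x) = Π_{j≠i} (x - xⱼ)/(xᵢ - xⱼ)

L_0(5.3) = (5.3 - 6)/(3 - 6) × (5.3 - 9)/(3 - 9) × (5.3 - 12)/(3 - 12) = 0.107117
L_1(5.3) = (5.3 - 3)/(6 - 3) × (5.3 - 9)/(6 - 9) × (5.3 - 12)/(6 - 12) = 1.055870
L_2(5.3) = (5.3 - 3)/(9 - 3) × (5.3 - 6)/(9 - 6) × (5.3 - 12)/(9 - 12) = -0.199759
L_3(5.3) = (5.3 - 3)/(12 - 3) × (5.3 - 6)/(12 - 6) × (5.3 - 9)/(12 - 9) = 0.036772

P(5.3) = 21×L_0(5.3) + (-5)×L_1(5.3) + (-8)×L_2(5.3) + 16×L_3(5.3)
P(5.3) = -0.843469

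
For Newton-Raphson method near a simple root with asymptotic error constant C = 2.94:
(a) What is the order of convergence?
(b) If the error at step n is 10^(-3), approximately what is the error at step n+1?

(a) Newton-Raphson has quadratic (order 2) convergence near simple roots.
    This means |e_{n+1}| ≈ C|e_n|².

(b) With |e_n| = 10^(-3) and C = 2.94:
    |e_{n+1}| ≈ 2.94 × (10^(-3))² = 2.94 × 10^(-6)

(a) 2 (quadratic); (b) |e_{n+1}| ≈ 2.940e-06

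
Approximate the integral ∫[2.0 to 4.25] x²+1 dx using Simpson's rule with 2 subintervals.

f(x) = x²+1
a = 2.0, b = 4.25, n = 2
h = (b - a)/n = 1.125000

Simpson's rule: (h/3)[f(x₀) + 4f(x₁) + 2f(x₂) + ... + f(xₙ)]

x_0 = 2.0000, f(x_0) = 5.000000, coefficient = 1
x_1 = 3.1250, f(x_1) = 10.765625, coefficient = 4
x_2 = 4.2500, f(x_2) = 19.062500, coefficient = 1

I ≈ (1.125000/3) × 67.125000 = 25.171875
Exact value: 25.171875
Error: 0.000000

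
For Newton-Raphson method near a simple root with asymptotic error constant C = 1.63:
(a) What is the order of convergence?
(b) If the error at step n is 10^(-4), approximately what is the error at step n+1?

(a) Newton-Raphson has quadratic (order 2) convergence near simple roots.
    This means |e_{n+1}| ≈ C|e_n|².

(b) With |e_n| = 10^(-4) and C = 1.63:
    |e_{n+1}| ≈ 1.63 × (10^(-4))² = 1.63 × 10^(-8)

(a) 2 (quadratic); (b) |e_{n+1}| ≈ 1.630e-08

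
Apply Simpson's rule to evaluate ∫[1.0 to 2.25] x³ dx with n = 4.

f(x) = x³
a = 1.0, b = 2.25, n = 4
h = (b - a)/n = 0.312500

Simpson's rule: (h/3)[f(x₀) + 4f(x₁) + 2f(x₂) + ... + f(xₙ)]

x_0 = 1.0000, f(x_0) = 1.000000, coefficient = 1
x_1 = 1.3125, f(x_1) = 2.260986, coefficient = 4
x_2 = 1.6250, f(x_2) = 4.291016, coefficient = 2
x_3 = 1.9375, f(x_3) = 7.273193, coefficient = 4
x_4 = 2.2500, f(x_4) = 11.390625, coefficient = 1

I ≈ (0.312500/3) × 59.109375 = 6.157227
Exact value: 6.157227
Error: 0.000000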